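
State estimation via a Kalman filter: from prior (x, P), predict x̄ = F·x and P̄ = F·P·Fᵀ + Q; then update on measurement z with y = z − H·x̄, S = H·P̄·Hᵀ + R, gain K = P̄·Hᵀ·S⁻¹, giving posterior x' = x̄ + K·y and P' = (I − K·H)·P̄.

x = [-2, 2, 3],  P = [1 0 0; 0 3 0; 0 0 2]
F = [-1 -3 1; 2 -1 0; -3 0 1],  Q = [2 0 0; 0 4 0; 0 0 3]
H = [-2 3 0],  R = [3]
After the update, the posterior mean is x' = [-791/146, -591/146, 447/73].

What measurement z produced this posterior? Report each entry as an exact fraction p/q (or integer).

z = [-1]

x̄ = F·x = [-1, -6, 9]
P̄ = F·P·Fᵀ + Q = [32 7 5; 7 11 -6; 5 -6 14]
S = H·P̄·Hᵀ + R = [146]
K = P̄·Hᵀ·S⁻¹ = [-43/146; 19/146; -14/73]
x' − x̄ = [-645/146, 285/146, -210/73] = K·y
y = (KᵀK)⁻¹·Kᵀ·(x' − x̄) = [15]
z = y + H·x̄ = [15] + [-16] = [-1]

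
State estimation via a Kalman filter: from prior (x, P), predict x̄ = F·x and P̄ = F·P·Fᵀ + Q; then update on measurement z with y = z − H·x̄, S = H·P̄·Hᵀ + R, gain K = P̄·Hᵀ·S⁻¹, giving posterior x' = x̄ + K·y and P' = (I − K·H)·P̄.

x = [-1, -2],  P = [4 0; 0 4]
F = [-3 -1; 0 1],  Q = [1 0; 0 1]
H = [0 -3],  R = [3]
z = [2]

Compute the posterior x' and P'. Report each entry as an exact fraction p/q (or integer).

x̄ = F·x = [5, -2]
P̄ = F·P·Fᵀ + Q = [41 -4; -4 5]
y = z − H·x̄ = [-4]
S = H·P̄·Hᵀ + R = [48]
K = P̄·Hᵀ·S⁻¹ = [1/4; -5/16]
x' = x̄ + K·y = [4, -3/4]
P' = (I − K·H)·P̄ = [38 -1/4; -1/4 5/16]

x' = [4, -3/4]
P' = [38 -1/4; -1/4 5/16]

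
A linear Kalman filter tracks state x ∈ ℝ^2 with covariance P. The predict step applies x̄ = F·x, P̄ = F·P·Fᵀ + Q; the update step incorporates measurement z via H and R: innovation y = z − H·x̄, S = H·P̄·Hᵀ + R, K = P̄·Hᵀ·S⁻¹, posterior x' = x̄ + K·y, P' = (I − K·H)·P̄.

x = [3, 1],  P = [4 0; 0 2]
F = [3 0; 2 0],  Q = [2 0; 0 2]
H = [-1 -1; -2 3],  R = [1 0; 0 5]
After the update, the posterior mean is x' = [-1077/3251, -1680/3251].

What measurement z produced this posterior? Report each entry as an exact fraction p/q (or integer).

z = [1, -1]

x̄ = F·x = [9, 6]
P̄ = F·P·Fᵀ + Q = [38 24; 24 18]
S = H·P̄·Hᵀ + R = [105 -2; -2 31]
K = P̄·Hᵀ·S⁻¹ = [-1930/3251 -544/3251; -1290/3251 546/3251]
x' − x̄ = [-30336/3251, -21186/3251] = K·y
y = (KᵀK)⁻¹·Kᵀ·(x' − x̄) = [16, -1]
z = y + H·x̄ = [16, -1] + [-15, 0] = [1, -1]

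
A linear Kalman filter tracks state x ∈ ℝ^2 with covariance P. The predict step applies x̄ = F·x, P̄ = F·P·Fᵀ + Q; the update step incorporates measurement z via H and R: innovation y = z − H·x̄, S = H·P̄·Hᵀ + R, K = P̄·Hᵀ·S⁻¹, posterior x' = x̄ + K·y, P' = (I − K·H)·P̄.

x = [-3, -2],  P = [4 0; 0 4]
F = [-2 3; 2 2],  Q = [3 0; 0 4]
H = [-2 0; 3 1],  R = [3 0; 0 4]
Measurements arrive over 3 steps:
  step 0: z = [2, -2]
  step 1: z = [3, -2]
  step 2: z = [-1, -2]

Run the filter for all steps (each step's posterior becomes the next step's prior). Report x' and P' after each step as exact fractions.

step 0: x' = [-1464/3431, -17314/10293], P' = [2136/3431 -5716/3431; -5716/3431 82820/10293]
step 1: x' = [-21129902/26685987, -20417236/26685987], P' = [3673240/8895329 -6406396/8895329; -6406396/8895329 33740004/8895329]
step 2: x' = [4178703426/11152951559, -98874159404/33458854677], P' = [4602404904/11152951559 -8044488804/11152951559; -8044488804/11152951559 126941701940/33458854677]

step 0: x̄ = F·x = [0, -10]
step 0: P̄ = F·P·Fᵀ + Q = [55 8; 8 36]
step 0: y = z − H·x̄ = [2, 8]
step 0: S = H·P̄·Hᵀ + R = [223 -346; -346 583]
step 0: K = P̄·Hᵀ·S⁻¹ = [-1424/3431 173/3431; 11432/10293 7844/10293]
step 0: x' = x̄ + K·y = [-1464/3431, -17314/10293]
step 0: P' = (I − K·H)·P̄ = [2136/3431 -5716/3431; -5716/3431 82820/10293]
step 1: x̄ = F·x = [-14386/3431, -43412/10293]
step 1: P̄ = F·P·Fᵀ + Q = [335889/3431 145664/3431; 145664/3431 260900/10293]
step 1: y = z − H·x̄ = [-18479/3431, 152300/10293]
step 1: S = H·P̄·Hᵀ + R = [1353849/3431 -2306662/3431; -2306662/3431 11993027/10293]
step 1: K = P̄·Hᵀ·S⁻¹ = [-7346480/26685987 1153331/8895329; 12812792/26685987 3630204/8895329]
step 1: x' = x̄ + K·y = [-21129902/26685987, -20417236/26685987]
step 1: P' = (I − K·H)·P̄ = [3673240/8895329 -6406396/8895329; -6406396/8895329 33740004/8895329]
step 2: x̄ = F·x = [-18991904/26685987, -27698092/8895329]
step 2: P̄ = F·P·Fᵀ + Q = [421915735/8895329 174934272/8895329; 174934272/8895329 133983124/8895329]
step 2: y = z − H·x̄ = [-64669795/26685987, 28899338/8895329]
step 2: S = H·P̄·Hᵀ + R = [1714348927/8895329 -2881362954/8895329; -2881362954/8895329 5016411687/8895329]
step 2: K = P̄·Hᵀ·S⁻¹ = [-3068269936/11152951559 1440681477/11152951559; 5362992536/11152951559 13635325676/33458854677]
step 2: x' = x̄ + K·y = [4178703426/11152951559, -98874159404/33458854677]
step 2: P' = (I − K·H)·P̄ = [4602404904/11152951559 -8044488804/11152951559; -8044488804/11152951559 126941701940/33458854677]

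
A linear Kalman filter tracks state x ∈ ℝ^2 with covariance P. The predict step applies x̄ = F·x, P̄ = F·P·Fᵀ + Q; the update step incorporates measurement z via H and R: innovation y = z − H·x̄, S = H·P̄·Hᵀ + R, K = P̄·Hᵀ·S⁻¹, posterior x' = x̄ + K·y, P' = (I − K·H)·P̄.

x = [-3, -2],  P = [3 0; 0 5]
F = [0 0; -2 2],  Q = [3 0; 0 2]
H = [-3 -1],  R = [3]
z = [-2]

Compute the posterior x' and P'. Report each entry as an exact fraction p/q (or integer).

x̄ = F·x = [0, 2]
P̄ = F·P·Fᵀ + Q = [3 0; 0 34]
y = z − H·x̄ = [0]
S = H·P̄·Hᵀ + R = [64]
K = P̄·Hᵀ·S⁻¹ = [-9/64; -17/32]
x' = x̄ + K·y = [0, 2]
P' = (I − K·H)·P̄ = [111/64 -153/32; -153/32 255/16]

x' = [0, 2]
P' = [111/64 -153/32; -153/32 255/16]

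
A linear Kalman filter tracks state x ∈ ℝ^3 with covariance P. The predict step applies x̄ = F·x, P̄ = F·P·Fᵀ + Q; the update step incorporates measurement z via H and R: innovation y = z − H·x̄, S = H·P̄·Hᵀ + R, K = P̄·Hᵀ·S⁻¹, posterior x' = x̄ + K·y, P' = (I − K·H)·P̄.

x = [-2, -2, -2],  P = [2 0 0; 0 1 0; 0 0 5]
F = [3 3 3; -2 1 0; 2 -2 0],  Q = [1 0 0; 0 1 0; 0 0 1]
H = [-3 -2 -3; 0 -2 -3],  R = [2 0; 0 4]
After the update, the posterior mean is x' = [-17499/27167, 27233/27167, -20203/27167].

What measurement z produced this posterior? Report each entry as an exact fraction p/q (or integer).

z = [2, 1]

x̄ = F·x = [-18, 2, 0]
P̄ = F·P·Fᵀ + Q = [73 -9 6; -9 10 -10; 6 -10 13]
S = H·P̄·Hᵀ + R = [696 37; 37 41]
K = P̄·Hᵀ·S⁻¹ = [-8979/27167 8103/27167; 1147/27167 5591/27167; -814/27167 -11855/27167]
x' − x̄ = [471507/27167, -27101/27167, -20203/27167] = K·y
y = (KᵀK)⁻¹·Kᵀ·(x' − x̄) = [-48, 5]
z = y + H·x̄ = [-48, 5] + [50, -4] = [2, 1]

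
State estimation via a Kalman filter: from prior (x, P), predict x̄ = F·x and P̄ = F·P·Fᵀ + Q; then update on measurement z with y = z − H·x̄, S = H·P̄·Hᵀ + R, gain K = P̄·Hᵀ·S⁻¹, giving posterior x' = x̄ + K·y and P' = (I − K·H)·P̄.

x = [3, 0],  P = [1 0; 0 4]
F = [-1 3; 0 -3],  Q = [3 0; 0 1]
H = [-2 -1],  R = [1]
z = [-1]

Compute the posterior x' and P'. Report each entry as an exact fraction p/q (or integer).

x̄ = F·x = [-3, 0]
P̄ = F·P·Fᵀ + Q = [40 -36; -36 37]
y = z − H·x̄ = [-7]
S = H·P̄·Hᵀ + R = [54]
K = P̄·Hᵀ·S⁻¹ = [-22/27; 35/54]
x' = x̄ + K·y = [73/27, -245/54]
P' = (I − K·H)·P̄ = [112/27 -202/27; -202/27 773/54]

x' = [73/27, -245/54]
P' = [112/27 -202/27; -202/27 773/54]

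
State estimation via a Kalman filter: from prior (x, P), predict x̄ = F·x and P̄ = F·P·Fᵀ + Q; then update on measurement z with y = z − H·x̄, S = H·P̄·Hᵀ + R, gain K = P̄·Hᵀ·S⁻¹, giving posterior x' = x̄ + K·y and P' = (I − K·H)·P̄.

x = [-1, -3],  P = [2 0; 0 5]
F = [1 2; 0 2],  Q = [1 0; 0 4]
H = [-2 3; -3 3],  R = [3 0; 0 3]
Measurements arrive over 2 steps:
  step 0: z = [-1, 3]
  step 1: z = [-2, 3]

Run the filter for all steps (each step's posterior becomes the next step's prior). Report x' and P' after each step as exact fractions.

step 0: x' = [-272/59, -1038/295], P' = [561/118 234/59; 234/59 1024/295]
step 1: x' = [-2037815/359269, -1622900/359269], P' = [1751313/359269 1445676/359269; 1445676/359269 1251108/359269]

step 0: x̄ = F·x = [-7, -6]
step 0: P̄ = F·P·Fᵀ + Q = [23 20; 20 24]
step 0: y = z − H·x̄ = [3, 0]
step 0: S = H·P̄·Hᵀ + R = [71 54; 54 66]
step 0: K = P̄·Hᵀ·S⁻¹ = [47/59 -93/118; 244/295 -146/295]
step 0: x' = x̄ + K·y = [-272/59, -1038/295]
step 0: P' = (I − K·H)·P̄ = [561/118 234/59; 234/59 1024/295]
step 1: x̄ = F·x = [-3436/295, -2076/295]
step 1: P̄ = F·P·Fᵀ + Q = [20947/590 6436/295; 6436/295 5276/295]
step 1: y = z − H·x̄ = [-1234/295, -639/59]
step 1: S = H·P̄·Hᵀ + R = [13031/295 2757/59; 2757/59 10713/118]
step 1: K = P̄·Hᵀ·S⁻¹ = [278134/359269 -305637/359269; 287324/359269 -194568/359269]
step 1: x' = x̄ + K·y = [-2037815/359269, -1622900/359269]
step 1: P' = (I − K·H)·P̄ = [1751313/359269 1445676/359269; 1445676/359269 1251108/359269]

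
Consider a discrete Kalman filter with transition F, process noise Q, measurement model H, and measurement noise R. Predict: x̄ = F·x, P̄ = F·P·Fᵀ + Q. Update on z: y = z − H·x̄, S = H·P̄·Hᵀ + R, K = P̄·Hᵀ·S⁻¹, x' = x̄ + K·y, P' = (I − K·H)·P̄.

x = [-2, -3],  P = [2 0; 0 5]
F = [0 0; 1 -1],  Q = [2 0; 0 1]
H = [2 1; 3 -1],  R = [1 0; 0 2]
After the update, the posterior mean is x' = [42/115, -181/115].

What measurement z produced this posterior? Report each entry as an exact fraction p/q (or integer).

x̄ = F·x = [0, 1]
P̄ = F·P·Fᵀ + Q = [2 0; 0 8]
S = H·P̄·Hᵀ + R = [17 4; 4 28]
K = P̄·Hᵀ·S⁻¹ = [22/115 43/230; 64/115 -42/115]
x' − x̄ = [42/115, -296/115] = K·y
y = (KᵀK)⁻¹·Kᵀ·(x' − x̄) = [-2, 4]
z = y + H·x̄ = [-2, 4] + [1, -1] = [-1, 3]

z = [-1, 3]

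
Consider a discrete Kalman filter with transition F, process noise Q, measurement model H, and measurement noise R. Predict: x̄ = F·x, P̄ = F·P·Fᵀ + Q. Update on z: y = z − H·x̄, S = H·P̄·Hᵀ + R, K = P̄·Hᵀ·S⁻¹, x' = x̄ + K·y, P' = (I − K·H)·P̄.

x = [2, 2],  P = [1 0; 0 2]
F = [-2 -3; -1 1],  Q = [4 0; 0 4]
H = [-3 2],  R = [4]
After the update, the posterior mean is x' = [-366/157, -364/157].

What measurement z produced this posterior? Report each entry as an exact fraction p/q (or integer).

z = [2]

x̄ = F·x = [-10, 0]
P̄ = F·P·Fᵀ + Q = [26 -4; -4 7]
S = H·P̄·Hᵀ + R = [314]
K = P̄·Hᵀ·S⁻¹ = [-43/157; 13/157]
x' − x̄ = [1204/157, -364/157] = K·y
y = (KᵀK)⁻¹·Kᵀ·(x' − x̄) = [-28]
z = y + H·x̄ = [-28] + [30] = [2]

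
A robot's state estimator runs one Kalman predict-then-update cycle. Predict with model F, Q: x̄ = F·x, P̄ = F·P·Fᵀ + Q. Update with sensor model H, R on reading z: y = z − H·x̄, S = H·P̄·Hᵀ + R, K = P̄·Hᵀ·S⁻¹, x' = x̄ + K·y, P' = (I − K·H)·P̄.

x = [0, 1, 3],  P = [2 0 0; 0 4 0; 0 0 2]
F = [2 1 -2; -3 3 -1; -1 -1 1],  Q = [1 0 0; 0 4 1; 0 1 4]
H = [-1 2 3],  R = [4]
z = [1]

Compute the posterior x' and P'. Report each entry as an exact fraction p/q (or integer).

x' = [-247/69, -190/69, 70/69]
P' = [4844/345 1207/69 -2474/345; 1207/69 2335/69 -1129/69; -2474/345 -1129/69 2984/345]

x̄ = F·x = [-5, 0, 2]
P̄ = F·P·Fᵀ + Q = [21 4 -12; 4 60 -7; -12 -7 12]
y = z − H·x̄ = [-10]
S = H·P̄·Hᵀ + R = [345]
K = P̄·Hᵀ·S⁻¹ = [-49/345; 19/69; 34/345]
x' = x̄ + K·y = [-247/69, -190/69, 70/69]
P' = (I − K·H)·P̄ = [4844/345 1207/69 -2474/345; 1207/69 2335/69 -1129/69; -2474/345 -1129/69 2984/345]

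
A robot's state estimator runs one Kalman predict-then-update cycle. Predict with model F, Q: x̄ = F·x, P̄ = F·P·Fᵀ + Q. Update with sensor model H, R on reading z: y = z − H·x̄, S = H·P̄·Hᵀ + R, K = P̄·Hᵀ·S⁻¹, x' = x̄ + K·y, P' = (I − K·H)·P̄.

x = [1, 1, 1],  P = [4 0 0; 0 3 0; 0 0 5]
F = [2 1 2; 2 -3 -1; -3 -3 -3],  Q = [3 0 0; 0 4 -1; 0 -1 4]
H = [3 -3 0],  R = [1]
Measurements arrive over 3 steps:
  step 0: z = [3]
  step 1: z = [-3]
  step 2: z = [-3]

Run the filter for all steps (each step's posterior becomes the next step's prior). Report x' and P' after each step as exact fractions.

step 0: x' = [2075/901, 1168/901, -3789/901], P' = [19617/901 19572/901 -24363/901; 19572/901 19627/901 -24283/901; -24363/901 -24283/901 43312/901]
step 1: x' = [250696/143387, 1579229/573548, -2721681/573548], P' = [708374/143387 697828/143387 -2481210/143387; 697828/143387 5625611/1147096 -19719595/1147096; -2481210/143387 -19719595/1147096 115227571/1147096]
step 2: x' = [-10785791470/5957502859, -4825739453/5957502859, -7200839529/5957502859], P' = [16619238008/5957502859 16193281483/5957502859 -26525914398/5957502859; 16193281483/5957502859 16429142265/5957502859 -25948273150/5957502859; -26525914398/5957502859 -25948273150/5957502859 142489402987/5957502859]

step 0: x̄ = F·x = [5, -2, -9]
step 0: P̄ = F·P·Fᵀ + Q = [42 -3 -63; -3 52 17; -63 17 112]
step 0: y = z − H·x̄ = [-18]
step 0: S = H·P̄·Hᵀ + R = [901]
step 0: K = P̄·Hᵀ·S⁻¹ = [135/901; -165/901; -240/901]
step 0: x' = x̄ + K·y = [2075/901, 1168/901, -3789/901]
step 0: P' = (I − K·H)·P̄ = [19617/901 19572/901 -24363/901; 19572/901 19627/901 -24283/901; -24363/901 -24283/901 43312/901]
step 1: x̄ = F·x = [-2260/901, 4435/901, 1638/901]
step 1: P̄ = F·P·Fᵀ + Q = [60298/901 -24070/901 -101700/901; -24070/901 18917/901 28385/901; -101700/901 28385/901 223276/901]
step 1: y = z − H·x̄ = [17382/901]
step 1: S = H·P̄·Hᵀ + R = [1147096/901]
step 1: K = P̄·Hᵀ·S⁻¹ = [31638/143387; -128961/1147096; -390255/1147096]
step 1: x' = x̄ + K·y = [250696/143387, 1579229/573548, -2721681/573548]
step 1: P' = (I − K·H)·P̄ = [708374/143387 697828/143387 -2481210/143387; 697828/143387 5625611/1147096 -19719595/1147096; -2481210/143387 -19719595/1147096 115227571/1147096]
step 2: x̄ = F·x = [-1858565/573548, -5219/286774, 104751/143387]
step 2: P̄ = F·P·Fᵀ + Q = [277299827/1147096 -74328349/573548 -47101914/143387; -74328349/573548 21801021/286774 25103242/143387; -47101914/143387 25103242/143387 66438779/143387]
step 2: y = z − H·x̄ = [3823737/573548]
step 2: S = H·P̄·Hᵀ + R = [5957502859/1147096]
step 2: K = P̄·Hᵀ·S⁻¹ = [1277869575/5957502859; -707582346/5957502859; -1732923744/5957502859]
step 2: x' = x̄ + K·y = [-10785791470/5957502859, -4825739453/5957502859, -7200839529/5957502859]
step 2: P' = (I − K·H)·P̄ = [16619238008/5957502859 16193281483/5957502859 -26525914398/5957502859; 16193281483/5957502859 16429142265/5957502859 -25948273150/5957502859; -26525914398/5957502859 -25948273150/5957502859 142489402987/5957502859]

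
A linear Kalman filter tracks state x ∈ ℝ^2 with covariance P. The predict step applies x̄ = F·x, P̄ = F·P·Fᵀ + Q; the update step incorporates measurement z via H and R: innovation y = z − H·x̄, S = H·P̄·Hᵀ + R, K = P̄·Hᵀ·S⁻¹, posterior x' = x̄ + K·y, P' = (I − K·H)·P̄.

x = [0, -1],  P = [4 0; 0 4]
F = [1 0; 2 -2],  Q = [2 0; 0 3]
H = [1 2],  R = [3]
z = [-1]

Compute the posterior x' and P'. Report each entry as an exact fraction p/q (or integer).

x̄ = F·x = [0, 2]
P̄ = F·P·Fᵀ + Q = [6 8; 8 35]
y = z − H·x̄ = [-5]
S = H·P̄·Hᵀ + R = [181]
K = P̄·Hᵀ·S⁻¹ = [22/181; 78/181]
x' = x̄ + K·y = [-110/181, -28/181]
P' = (I − K·H)·P̄ = [602/181 -268/181; -268/181 251/181]

x' = [-110/181, -28/181]
P' = [602/181 -268/181; -268/181 251/181]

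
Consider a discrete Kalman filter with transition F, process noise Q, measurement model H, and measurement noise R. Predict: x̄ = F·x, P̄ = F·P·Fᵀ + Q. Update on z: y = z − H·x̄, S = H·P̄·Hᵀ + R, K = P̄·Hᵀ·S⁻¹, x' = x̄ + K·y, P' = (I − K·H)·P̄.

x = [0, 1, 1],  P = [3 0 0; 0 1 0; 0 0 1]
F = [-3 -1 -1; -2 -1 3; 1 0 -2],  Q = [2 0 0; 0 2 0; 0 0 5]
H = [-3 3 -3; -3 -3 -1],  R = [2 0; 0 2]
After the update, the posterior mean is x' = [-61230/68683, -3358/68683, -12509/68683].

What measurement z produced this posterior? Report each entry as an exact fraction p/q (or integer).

z = [3, 3]

x̄ = F·x = [-2, 2, -2]
P̄ = F·P·Fᵀ + Q = [31 16 -7; 16 24 -12; -7 -12 12]
S = H·P̄·Hᵀ + R = [407 -57; -57 683]
K = P̄·Hᵀ·S⁻¹ = [-12015/137366 -27953/137366; 8706/68683 -10134/68683; -8067/68683 3852/68683]
x' − x̄ = [76136/68683, -140724/68683, 124857/68683] = K·y
y = (KᵀK)⁻¹·Kᵀ·(x' − x̄) = [-15, 1]
z = y + H·x̄ = [-15, 1] + [18, 2] = [3, 3]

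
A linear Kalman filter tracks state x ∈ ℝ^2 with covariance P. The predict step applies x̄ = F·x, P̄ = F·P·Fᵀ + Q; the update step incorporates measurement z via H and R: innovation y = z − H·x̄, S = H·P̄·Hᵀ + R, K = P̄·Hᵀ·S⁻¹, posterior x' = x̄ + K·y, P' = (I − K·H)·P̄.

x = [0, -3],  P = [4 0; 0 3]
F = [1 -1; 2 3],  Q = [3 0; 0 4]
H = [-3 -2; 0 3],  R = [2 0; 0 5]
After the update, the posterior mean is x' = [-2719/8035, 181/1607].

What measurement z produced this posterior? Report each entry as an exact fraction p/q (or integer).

z = [1, 1]

x̄ = F·x = [3, -9]
P̄ = F·P·Fᵀ + Q = [10 -1; -1 47]
S = H·P̄·Hᵀ + R = [268 -273; -273 428]
K = P̄·Hᵀ·S⁻¹ = [-12803/40175 -8448/40175; -91/8035 2589/8035]
x' − x̄ = [-26824/8035, 14644/1607] = K·y
y = (KᵀK)⁻¹·Kᵀ·(x' − x̄) = [-8, 28]
z = y + H·x̄ = [-8, 28] + [9, -27] = [1, 1]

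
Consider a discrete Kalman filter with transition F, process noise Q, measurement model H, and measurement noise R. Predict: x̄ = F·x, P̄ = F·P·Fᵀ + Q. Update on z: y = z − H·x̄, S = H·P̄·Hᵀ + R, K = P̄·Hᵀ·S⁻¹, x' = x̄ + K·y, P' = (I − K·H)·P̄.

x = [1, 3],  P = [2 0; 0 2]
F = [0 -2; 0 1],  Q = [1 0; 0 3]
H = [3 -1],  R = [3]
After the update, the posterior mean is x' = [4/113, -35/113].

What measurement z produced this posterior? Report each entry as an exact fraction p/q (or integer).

z = [1]

x̄ = F·x = [-6, 3]
P̄ = F·P·Fᵀ + Q = [9 -4; -4 5]
S = H·P̄·Hᵀ + R = [113]
K = P̄·Hᵀ·S⁻¹ = [31/113; -17/113]
x' − x̄ = [682/113, -374/113] = K·y
y = (KᵀK)⁻¹·Kᵀ·(x' − x̄) = [22]
z = y + H·x̄ = [22] + [-21] = [1]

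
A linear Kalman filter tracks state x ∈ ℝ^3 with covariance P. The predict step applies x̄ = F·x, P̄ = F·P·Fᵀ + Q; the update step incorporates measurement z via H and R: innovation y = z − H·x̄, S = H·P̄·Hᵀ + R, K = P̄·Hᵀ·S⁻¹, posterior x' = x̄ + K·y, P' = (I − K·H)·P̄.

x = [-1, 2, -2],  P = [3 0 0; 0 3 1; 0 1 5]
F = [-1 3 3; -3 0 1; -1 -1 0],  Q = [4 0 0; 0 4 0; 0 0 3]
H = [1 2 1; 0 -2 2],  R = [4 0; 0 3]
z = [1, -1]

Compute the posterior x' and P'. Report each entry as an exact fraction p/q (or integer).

x̄ = F·x = [1, 1, -1]
P̄ = F·P·Fᵀ + Q = [97 27 -9; 27 36 8; -9 8 9]
y = z − H·x̄ = [-1, 3]
S = H·P̄·Hᵀ + R = [376 -182; -182 119]
K = P̄·Hᵀ·S⁻¹ = [271/830 -307/2905; 363/1660 -113/830; 81/415 916/2905]
x' = x̄ + K·y = [2071/5810, 619/1660, -724/2905]
P' = (I − K·H)·P̄ = [124994/2905 -11499/830 -40707/2905; -11499/830 8263/1660 1981/415; -40707/2905 1981/415 15241/2905]

x' = [2071/5810, 619/1660, -724/2905]
P' = [124994/2905 -11499/830 -40707/2905; -11499/830 8263/1660 1981/415; -40707/2905 1981/415 15241/2905]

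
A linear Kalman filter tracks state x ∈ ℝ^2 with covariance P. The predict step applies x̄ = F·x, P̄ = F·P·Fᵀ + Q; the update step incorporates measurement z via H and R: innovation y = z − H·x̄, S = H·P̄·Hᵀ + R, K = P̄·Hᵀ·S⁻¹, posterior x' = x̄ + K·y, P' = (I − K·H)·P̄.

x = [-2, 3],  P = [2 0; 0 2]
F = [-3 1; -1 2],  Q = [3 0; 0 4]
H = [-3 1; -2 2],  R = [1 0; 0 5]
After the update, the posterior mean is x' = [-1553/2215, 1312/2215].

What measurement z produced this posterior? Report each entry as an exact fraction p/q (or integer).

z = [3, 1]

x̄ = F·x = [9, 8]
P̄ = F·P·Fᵀ + Q = [23 10; 10 14]
S = H·P̄·Hᵀ + R = [162 86; 86 73]
K = P̄·Hᵀ·S⁻¹ = [-2071/4430 431/2215; -928/2215 1336/2215]
x' − x̄ = [-21488/2215, -16408/2215] = K·y
y = (KᵀK)⁻¹·Kᵀ·(x' − x̄) = [22, 3]
z = y + H·x̄ = [22, 3] + [-19, -2] = [3, 1]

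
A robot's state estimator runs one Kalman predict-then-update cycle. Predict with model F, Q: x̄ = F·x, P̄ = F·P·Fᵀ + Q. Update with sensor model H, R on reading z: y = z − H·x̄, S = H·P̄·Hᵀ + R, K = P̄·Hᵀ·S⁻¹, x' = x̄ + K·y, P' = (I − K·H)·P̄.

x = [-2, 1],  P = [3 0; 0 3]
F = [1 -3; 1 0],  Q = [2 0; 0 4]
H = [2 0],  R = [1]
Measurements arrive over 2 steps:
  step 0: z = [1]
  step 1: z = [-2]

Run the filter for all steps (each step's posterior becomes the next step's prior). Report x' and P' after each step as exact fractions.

step 0: x̄ = F·x = [-5, -2]
step 0: P̄ = F·P·Fᵀ + Q = [32 3; 3 7]
step 0: y = z − H·x̄ = [11]
step 0: S = H·P̄·Hᵀ + R = [129]
step 0: K = P̄·Hᵀ·S⁻¹ = [64/129; 2/43]
step 0: x' = x̄ + K·y = [59/129, -64/43]
step 0: P' = (I − K·H)·P̄ = [32/129 1/43; 1/43 289/43]
step 1: x̄ = F·x = [635/129, 59/129]
step 1: P̄ = F·P·Fᵀ + Q = [8075/129 23/129; 23/129 548/129]
step 1: y = z − H·x̄ = [-1528/129]
step 1: S = H·P̄·Hᵀ + R = [32429/129]
step 1: K = P̄·Hᵀ·S⁻¹ = [16150/32429; 46/32429]
step 1: x' = x̄ + K·y = [-31665/32429, 14287/32429]
step 1: P' = (I − K·H)·P̄ = [8075/32429 23/32429; 23/32429 137744/32429]

step 0: x' = [59/129, -64/43], P' = [32/129 1/43; 1/43 289/43]
step 1: x' = [-31665/32429, 14287/32429], P' = [8075/32429 23/32429; 23/32429 137744/32429]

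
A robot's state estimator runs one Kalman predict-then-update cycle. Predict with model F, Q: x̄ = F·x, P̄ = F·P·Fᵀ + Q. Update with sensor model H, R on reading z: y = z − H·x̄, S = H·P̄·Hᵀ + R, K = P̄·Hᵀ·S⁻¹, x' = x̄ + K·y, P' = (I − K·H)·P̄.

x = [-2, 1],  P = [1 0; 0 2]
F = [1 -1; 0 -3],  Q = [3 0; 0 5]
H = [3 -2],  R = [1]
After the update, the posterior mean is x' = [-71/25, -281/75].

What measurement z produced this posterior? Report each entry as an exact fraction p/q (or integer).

z = [-1]

x̄ = F·x = [-3, -3]
P̄ = F·P·Fᵀ + Q = [6 6; 6 23]
S = H·P̄·Hᵀ + R = [75]
K = P̄·Hᵀ·S⁻¹ = [2/25; -28/75]
x' − x̄ = [4/25, -56/75] = K·y
y = (KᵀK)⁻¹·Kᵀ·(x' − x̄) = [2]
z = y + H·x̄ = [2] + [-3] = [-1]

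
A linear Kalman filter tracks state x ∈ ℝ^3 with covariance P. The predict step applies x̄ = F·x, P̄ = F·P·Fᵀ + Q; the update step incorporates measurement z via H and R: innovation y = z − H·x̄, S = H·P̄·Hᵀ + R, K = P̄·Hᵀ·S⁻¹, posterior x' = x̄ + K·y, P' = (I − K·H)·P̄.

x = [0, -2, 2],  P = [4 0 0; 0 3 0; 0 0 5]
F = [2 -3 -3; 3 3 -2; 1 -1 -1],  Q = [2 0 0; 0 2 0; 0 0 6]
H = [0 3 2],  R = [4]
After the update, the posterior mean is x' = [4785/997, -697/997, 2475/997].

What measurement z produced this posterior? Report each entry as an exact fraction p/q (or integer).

z = [3]

x̄ = F·x = [0, -10, 0]
P̄ = F·P·Fᵀ + Q = [90 27 32; 27 85 13; 32 13 18]
S = H·P̄·Hᵀ + R = [997]
K = P̄·Hᵀ·S⁻¹ = [145/997; 281/997; 75/997]
x' − x̄ = [4785/997, 9273/997, 2475/997] = K·y
y = (KᵀK)⁻¹·Kᵀ·(x' − x̄) = [33]
z = y + H·x̄ = [33] + [-30] = [3]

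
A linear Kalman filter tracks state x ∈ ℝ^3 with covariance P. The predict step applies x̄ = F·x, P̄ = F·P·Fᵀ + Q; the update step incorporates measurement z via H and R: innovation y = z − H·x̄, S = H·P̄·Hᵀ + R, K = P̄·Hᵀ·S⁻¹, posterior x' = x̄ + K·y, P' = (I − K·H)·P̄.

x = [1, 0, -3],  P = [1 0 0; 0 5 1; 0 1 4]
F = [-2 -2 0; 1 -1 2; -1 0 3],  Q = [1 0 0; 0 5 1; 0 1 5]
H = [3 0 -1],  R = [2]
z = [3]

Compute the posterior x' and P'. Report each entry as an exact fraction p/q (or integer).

x' = [-665/293, -1456/293, -2876/293]
P' = [1084/293 1883/293 3094/293; 1883/293 6658/293 5667/293; 3094/293 5667/293 9390/293]

x̄ = F·x = [-2, -5, -10]
P̄ = F·P·Fᵀ + Q = [25 4 -4; 4 23 21; -4 21 42]
y = z − H·x̄ = [-1]
S = H·P̄·Hᵀ + R = [293]
K = P̄·Hᵀ·S⁻¹ = [79/293; -9/293; -54/293]
x' = x̄ + K·y = [-665/293, -1456/293, -2876/293]
P' = (I − K·H)·P̄ = [1084/293 1883/293 3094/293; 1883/293 6658/293 5667/293; 3094/293 5667/293 9390/293]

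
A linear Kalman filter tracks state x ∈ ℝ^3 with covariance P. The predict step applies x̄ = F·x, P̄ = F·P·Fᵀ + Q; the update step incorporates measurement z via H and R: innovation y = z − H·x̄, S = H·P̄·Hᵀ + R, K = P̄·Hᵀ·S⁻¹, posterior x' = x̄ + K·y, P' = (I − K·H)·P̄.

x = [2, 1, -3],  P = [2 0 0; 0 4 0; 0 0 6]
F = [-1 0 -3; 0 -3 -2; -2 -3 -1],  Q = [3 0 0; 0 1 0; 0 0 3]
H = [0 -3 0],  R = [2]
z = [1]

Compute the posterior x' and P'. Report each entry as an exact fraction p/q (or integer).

x̄ = F·x = [7, 3, -4]
P̄ = F·P·Fᵀ + Q = [59 36 22; 36 61 48; 22 48 53]
y = z − H·x̄ = [10]
S = H·P̄·Hᵀ + R = [551]
K = P̄·Hᵀ·S⁻¹ = [-108/551; -183/551; -144/551]
x' = x̄ + K·y = [2777/551, -177/551, -3644/551]
P' = (I − K·H)·P̄ = [20845/551 72/551 -3430/551; 72/551 122/551 96/551; -3430/551 96/551 8467/551]

x' = [2777/551, -177/551, -3644/551]
P' = [20845/551 72/551 -3430/551; 72/551 122/551 96/551; -3430/551 96/551 8467/551]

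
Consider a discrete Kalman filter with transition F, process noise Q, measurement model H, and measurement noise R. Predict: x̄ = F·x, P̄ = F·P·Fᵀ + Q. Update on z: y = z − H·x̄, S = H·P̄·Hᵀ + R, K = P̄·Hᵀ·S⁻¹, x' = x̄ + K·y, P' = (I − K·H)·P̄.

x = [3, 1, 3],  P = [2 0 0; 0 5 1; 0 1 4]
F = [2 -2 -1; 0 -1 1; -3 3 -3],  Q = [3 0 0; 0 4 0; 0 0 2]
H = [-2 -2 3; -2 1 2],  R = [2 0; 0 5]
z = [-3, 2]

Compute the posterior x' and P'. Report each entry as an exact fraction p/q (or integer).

x' = [-530369/93551, -2674/93551, -448721/93551]
P' = [862986/93551 150322/93551 685130/93551; 150322/93551 106966/93551 158014/93551; 685130/93551 158014/93551 579998/93551]

x̄ = F·x = [1, 2, -15]
P̄ = F·P·Fᵀ + Q = [39 5 -27; 5 11 -21; -27 -21 83]
y = z − H·x̄ = [48, 32]
S = H·P̄·Hᵀ + R = [1565 933; 933 616]
K = P̄·Hᵀ·S⁻¹ = [14387/93551 -41078/93551; -20267/93551 24470/93551; 26853/93551 -10450/93551]
x' = x̄ + K·y = [-530369/93551, -2674/93551, -448721/93551]
P' = (I − K·H)·P̄ = [862986/93551 150322/93551 685130/93551; 150322/93551 106966/93551 158014/93551; 685130/93551 158014/93551 579998/93551]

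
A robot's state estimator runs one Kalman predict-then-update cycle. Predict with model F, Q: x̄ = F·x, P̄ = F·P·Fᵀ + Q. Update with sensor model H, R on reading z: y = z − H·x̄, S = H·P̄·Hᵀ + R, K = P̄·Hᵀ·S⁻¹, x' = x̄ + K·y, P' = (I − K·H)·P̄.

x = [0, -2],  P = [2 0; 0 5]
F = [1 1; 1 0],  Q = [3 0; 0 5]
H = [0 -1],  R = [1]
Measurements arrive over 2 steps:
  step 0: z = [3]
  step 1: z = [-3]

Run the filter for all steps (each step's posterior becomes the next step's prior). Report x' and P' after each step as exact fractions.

step 0: x' = [-11/4, -21/8], P' = [19/2 1/4; 1/4 7/8]
step 1: x' = [-109/62, 163/62], P' = [240/31 39/62; 39/62 29/31]

step 0: x̄ = F·x = [-2, 0]
step 0: P̄ = F·P·Fᵀ + Q = [10 2; 2 7]
step 0: y = z − H·x̄ = [3]
step 0: S = H·P̄·Hᵀ + R = [8]
step 0: K = P̄·Hᵀ·S⁻¹ = [-1/4; -7/8]
step 0: x' = x̄ + K·y = [-11/4, -21/8]
step 0: P' = (I − K·H)·P̄ = [19/2 1/4; 1/4 7/8]
step 1: x̄ = F·x = [-43/8, -11/4]
step 1: P̄ = F·P·Fᵀ + Q = [111/8 39/4; 39/4 29/2]
step 1: y = z − H·x̄ = [-23/4]
step 1: S = H·P̄·Hᵀ + R = [31/2]
step 1: K = P̄·Hᵀ·S⁻¹ = [-39/62; -29/31]
step 1: x' = x̄ + K·y = [-109/62, 163/62]
step 1: P' = (I − K·H)·P̄ = [240/31 39/62; 39/62 29/31]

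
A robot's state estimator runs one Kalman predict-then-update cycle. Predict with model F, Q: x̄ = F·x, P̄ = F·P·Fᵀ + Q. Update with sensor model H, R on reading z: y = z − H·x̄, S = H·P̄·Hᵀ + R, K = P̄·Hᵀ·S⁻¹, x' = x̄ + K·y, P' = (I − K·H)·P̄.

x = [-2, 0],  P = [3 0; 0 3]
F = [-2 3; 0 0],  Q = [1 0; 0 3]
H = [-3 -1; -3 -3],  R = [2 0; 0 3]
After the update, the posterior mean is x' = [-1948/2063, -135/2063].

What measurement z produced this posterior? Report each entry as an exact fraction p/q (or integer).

z = [3, 3]

x̄ = F·x = [4, 0]
P̄ = F·P·Fᵀ + Q = [40 0; 0 3]
S = H·P̄·Hᵀ + R = [365 369; 369 390]
K = P̄·Hᵀ·S⁻¹ = [-840/2063 160/2063; 717/2063 -726/2063]
x' − x̄ = [-10200/2063, -135/2063] = K·y
y = (KᵀK)⁻¹·Kᵀ·(x' − x̄) = [15, 15]
z = y + H·x̄ = [15, 15] + [-12, -12] = [3, 3]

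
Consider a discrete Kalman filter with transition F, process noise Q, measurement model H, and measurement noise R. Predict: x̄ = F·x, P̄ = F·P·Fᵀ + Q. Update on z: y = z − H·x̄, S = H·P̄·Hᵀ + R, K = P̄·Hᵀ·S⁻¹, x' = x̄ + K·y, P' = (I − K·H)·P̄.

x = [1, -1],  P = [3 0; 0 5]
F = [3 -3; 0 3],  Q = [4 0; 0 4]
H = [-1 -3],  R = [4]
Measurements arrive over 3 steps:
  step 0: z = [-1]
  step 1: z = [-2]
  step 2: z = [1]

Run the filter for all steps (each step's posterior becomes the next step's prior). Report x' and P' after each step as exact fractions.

step 0: x' = [1270/251, -345/251], P' = [15595/251 -5277/251; -5277/251 1895/251]
step 1: x' = [277537/29647, -71097/29647], P' = [15704264/29647 -5155080/29647; -5155080/29647 1704532/29647]
step 2: x' = [-74037022/4605779, 23288973/4605779], P' = [3823902796/4605779 -1253174376/4605779; -1253174376/4605779 412605332/4605779]

step 0: x̄ = F·x = [6, -3]
step 0: P̄ = F·P·Fᵀ + Q = [76 -45; -45 49]
step 0: y = z − H·x̄ = [-4]
step 0: S = H·P̄·Hᵀ + R = [251]
step 0: K = P̄·Hᵀ·S⁻¹ = [59/251; -102/251]
step 0: x' = x̄ + K·y = [1270/251, -345/251]
step 0: P' = (I − K·H)·P̄ = [15595/251 -5277/251; -5277/251 1895/251]
step 1: x̄ = F·x = [4845/251, -1035/251]
step 1: P̄ = F·P·Fᵀ + Q = [253400/251 -64548/251; -64548/251 18059/251]
step 1: y = z − H·x̄ = [1238/251]
step 1: S = H·P̄·Hᵀ + R = [29647/251]
step 1: K = P̄·Hᵀ·S⁻¹ = [-59756/29647; 10371/29647]
step 1: x' = x̄ + K·y = [277537/29647, -71097/29647]
step 1: P' = (I − K·H)·P̄ = [15704264/29647 -5155080/29647; -5155080/29647 1704532/29647]
step 2: x̄ = F·x = [45474/1289, -213291/29647]
step 2: P̄ = F·P·Fᵀ + Q = [10851704/1289 -2684196/1289; -2684196/1289 15459376/29647]
step 2: y = z − H·x̄ = [435676/29647]
step 2: S = H·P̄·Hᵀ + R = [18423116/29647]
step 2: K = P̄·Hᵀ·S⁻¹ = [-16094917/4605779; 3839595/4605779]
step 2: x' = x̄ + K·y = [-74037022/4605779, 23288973/4605779]
step 2: P' = (I − K·H)·P̄ = [3823902796/4605779 -1253174376/4605779; -1253174376/4605779 412605332/4605779]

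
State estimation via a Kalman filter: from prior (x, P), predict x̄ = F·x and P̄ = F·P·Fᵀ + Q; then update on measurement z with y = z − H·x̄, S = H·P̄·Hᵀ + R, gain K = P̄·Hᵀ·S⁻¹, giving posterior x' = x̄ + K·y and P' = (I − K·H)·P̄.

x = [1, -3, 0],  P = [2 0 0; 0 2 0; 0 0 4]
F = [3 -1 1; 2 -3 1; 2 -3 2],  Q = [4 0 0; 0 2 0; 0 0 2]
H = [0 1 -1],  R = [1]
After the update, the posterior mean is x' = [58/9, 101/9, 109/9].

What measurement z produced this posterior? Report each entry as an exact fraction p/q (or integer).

z = [-1]

x̄ = F·x = [6, 11, 11]
P̄ = F·P·Fᵀ + Q = [28 22 26; 22 32 34; 26 34 44]
S = H·P̄·Hᵀ + R = [9]
K = P̄·Hᵀ·S⁻¹ = [-4/9; -2/9; -10/9]
x' − x̄ = [4/9, 2/9, 10/9] = K·y
y = (KᵀK)⁻¹·Kᵀ·(x' − x̄) = [-1]
z = y + H·x̄ = [-1] + [0] = [-1]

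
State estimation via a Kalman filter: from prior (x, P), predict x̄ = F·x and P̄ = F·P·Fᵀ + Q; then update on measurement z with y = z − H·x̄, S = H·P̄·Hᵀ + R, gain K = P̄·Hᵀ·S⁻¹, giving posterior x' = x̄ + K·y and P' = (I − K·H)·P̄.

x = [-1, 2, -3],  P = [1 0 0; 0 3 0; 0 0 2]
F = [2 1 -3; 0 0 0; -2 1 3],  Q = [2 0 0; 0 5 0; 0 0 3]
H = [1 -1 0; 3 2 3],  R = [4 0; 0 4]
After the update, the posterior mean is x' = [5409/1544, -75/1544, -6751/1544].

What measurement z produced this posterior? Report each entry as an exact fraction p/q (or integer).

x̄ = F·x = [9, 0, -5]
P̄ = F·P·Fᵀ + Q = [27 0 -19; 0 5 0; -19 0 28]
S = H·P̄·Hᵀ + R = [36 14; 14 177]
K = P̄·Hᵀ·S⁻¹ = [4443/6176 243/3088; -1025/6176 215/3088; -3741/6176 619/3088]
x' − x̄ = [-8487/1544, -75/1544, 969/1544] = K·y
y = (KᵀK)⁻¹·Kᵀ·(x' − x̄) = [-6, -15]
z = y + H·x̄ = [-6, -15] + [9, 12] = [3, -3]

z = [3, -3]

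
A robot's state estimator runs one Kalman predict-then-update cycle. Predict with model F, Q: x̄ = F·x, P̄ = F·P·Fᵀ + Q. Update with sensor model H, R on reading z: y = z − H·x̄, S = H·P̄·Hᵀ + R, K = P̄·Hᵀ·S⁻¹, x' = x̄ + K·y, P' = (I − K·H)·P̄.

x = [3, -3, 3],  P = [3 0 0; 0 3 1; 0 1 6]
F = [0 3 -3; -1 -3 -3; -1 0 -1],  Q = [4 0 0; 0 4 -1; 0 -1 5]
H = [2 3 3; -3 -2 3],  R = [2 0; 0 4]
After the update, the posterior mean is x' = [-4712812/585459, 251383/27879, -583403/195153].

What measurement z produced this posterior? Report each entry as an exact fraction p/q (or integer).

z = [2, -3]

x̄ = F·x = [-18, -3, -6]
P̄ = F·P·Fᵀ + Q = [67 27 15; 27 106 23; 15 23 14]
S = H·P̄·Hᵀ + R = [2268 -1239; -1239 935]
K = P̄·Hᵀ·S⁻¹ = [-17090/585459 -7340/27879; 6419/27879 609/9293; 23708/195153 1009/9293]
x' − x̄ = [5825450/585459, 335020/27879, 587515/195153] = K·y
y = (KᵀK)⁻¹·Kᵀ·(x' − x̄) = [65, -45]
z = y + H·x̄ = [65, -45] + [-63, 42] = [2, -3]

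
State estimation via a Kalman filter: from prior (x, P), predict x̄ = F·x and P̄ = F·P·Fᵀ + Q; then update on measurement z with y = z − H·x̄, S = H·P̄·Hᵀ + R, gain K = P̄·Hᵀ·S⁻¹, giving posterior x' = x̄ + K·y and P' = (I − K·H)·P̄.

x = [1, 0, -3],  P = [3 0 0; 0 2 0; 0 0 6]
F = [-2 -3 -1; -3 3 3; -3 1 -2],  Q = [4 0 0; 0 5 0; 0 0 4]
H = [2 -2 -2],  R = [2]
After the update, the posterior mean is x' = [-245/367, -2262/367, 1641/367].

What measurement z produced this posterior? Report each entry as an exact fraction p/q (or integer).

z = [2]

x̄ = F·x = [1, -12, 3]
P̄ = F·P·Fᵀ + Q = [40 -18 24; -18 104 -3; 24 -3 57]
S = H·P̄·Hᵀ + R = [734]
K = P̄·Hᵀ·S⁻¹ = [34/367; -119/367; -30/367]
x' − x̄ = [-612/367, 2142/367, 540/367] = K·y
y = (KᵀK)⁻¹·Kᵀ·(x' − x̄) = [-18]
z = y + H·x̄ = [-18] + [20] = [2]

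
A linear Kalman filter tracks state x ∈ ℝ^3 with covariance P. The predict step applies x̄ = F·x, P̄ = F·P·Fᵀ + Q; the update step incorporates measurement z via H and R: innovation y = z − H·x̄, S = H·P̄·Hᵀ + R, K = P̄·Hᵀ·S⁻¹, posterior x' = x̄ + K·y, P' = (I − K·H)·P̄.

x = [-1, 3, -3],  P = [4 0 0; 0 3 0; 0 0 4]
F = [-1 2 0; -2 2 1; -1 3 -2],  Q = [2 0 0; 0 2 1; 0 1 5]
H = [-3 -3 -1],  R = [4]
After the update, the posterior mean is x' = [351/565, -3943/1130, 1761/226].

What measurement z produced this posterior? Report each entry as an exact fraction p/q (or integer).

z = [1]

x̄ = F·x = [7, 5, 16]
P̄ = F·P·Fᵀ + Q = [18 20 22; 20 34 19; 22 19 52]
S = H·P̄·Hᵀ + R = [1130]
K = P̄·Hᵀ·S⁻¹ = [-68/565; -181/1130; -35/226]
x' − x̄ = [-3604/565, -9593/1130, -1855/226] = K·y
y = (KᵀK)⁻¹·Kᵀ·(x' − x̄) = [53]
z = y + H·x̄ = [53] + [-52] = [1]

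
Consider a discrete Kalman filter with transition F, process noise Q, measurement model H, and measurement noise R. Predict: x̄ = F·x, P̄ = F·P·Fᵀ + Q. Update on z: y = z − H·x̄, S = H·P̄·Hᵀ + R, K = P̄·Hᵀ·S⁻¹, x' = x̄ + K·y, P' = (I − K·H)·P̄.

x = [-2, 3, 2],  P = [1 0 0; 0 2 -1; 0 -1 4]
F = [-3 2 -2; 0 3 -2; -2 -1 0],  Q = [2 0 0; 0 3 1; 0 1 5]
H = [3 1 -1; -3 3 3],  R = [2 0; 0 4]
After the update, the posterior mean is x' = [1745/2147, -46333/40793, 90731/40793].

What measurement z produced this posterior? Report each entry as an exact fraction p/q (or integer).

x̄ = F·x = [8, 5, 1]
P̄ = F·P·Fᵀ + Q = [43 38 0; 38 49 -7; 0 -7 11]
S = H·P̄·Hᵀ + R = [691 -45; -45 121]
K = P̄·Hᵀ·S⁻¹ = [514/2147 -75/2147; 10555/40793 7971/40793; -819/40793 3741/40793]
x' − x̄ = [-15431/2147, -250298/40793, 49938/40793] = K·y
y = (KᵀK)⁻¹·Kᵀ·(x' − x̄) = [-29, 7]
z = y + H·x̄ = [-29, 7] + [28, -6] = [-1, 1]

z = [-1, 1]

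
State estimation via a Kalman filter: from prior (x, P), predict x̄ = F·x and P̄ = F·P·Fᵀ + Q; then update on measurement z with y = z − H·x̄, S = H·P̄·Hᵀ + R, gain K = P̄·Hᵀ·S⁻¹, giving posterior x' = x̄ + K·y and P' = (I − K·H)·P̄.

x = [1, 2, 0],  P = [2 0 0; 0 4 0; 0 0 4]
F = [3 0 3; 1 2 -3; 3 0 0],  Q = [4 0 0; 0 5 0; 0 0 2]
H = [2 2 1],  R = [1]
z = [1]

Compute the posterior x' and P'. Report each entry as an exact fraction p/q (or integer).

x' = [-99/115, 191/115, -63/115]
P' = [14534/345 -15086/345 1178/345; -15086/345 16259/345 -2282/345; 1178/345 -2282/345 2276/345]

x̄ = F·x = [3, 5, 3]
P̄ = F·P·Fᵀ + Q = [58 -30 18; -30 59 6; 18 6 20]
y = z − H·x̄ = [-18]
S = H·P̄·Hᵀ + R = [345]
K = P̄·Hᵀ·S⁻¹ = [74/345; 64/345; 68/345]
x' = x̄ + K·y = [-99/115, 191/115, -63/115]
P' = (I − K·H)·P̄ = [14534/345 -15086/345 1178/345; -15086/345 16259/345 -2282/345; 1178/345 -2282/345 2276/345]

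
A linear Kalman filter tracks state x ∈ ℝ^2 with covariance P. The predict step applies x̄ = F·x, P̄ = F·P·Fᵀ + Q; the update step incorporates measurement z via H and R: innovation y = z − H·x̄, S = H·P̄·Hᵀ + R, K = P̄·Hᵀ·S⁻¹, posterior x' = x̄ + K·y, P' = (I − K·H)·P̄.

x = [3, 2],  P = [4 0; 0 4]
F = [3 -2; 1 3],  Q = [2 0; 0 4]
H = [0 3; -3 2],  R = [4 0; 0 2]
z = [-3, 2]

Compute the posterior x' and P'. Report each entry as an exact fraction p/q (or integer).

x' = [-13627/11551, -9562/11551]
P' = [4770/11551 3342/11551; 3342/11551 5044/11551]

x̄ = F·x = [5, 9]
P̄ = F·P·Fᵀ + Q = [54 -12; -12 44]
y = z − H·x̄ = [-30, -1]
S = H·P̄·Hᵀ + R = [400 372; 372 808]
K = P̄·Hᵀ·S⁻¹ = [5013/23102 -3813/11551; 3783/11551 31/11551]
x' = x̄ + K·y = [-13627/11551, -9562/11551]
P' = (I − K·H)·P̄ = [4770/11551 3342/11551; 3342/11551 5044/11551]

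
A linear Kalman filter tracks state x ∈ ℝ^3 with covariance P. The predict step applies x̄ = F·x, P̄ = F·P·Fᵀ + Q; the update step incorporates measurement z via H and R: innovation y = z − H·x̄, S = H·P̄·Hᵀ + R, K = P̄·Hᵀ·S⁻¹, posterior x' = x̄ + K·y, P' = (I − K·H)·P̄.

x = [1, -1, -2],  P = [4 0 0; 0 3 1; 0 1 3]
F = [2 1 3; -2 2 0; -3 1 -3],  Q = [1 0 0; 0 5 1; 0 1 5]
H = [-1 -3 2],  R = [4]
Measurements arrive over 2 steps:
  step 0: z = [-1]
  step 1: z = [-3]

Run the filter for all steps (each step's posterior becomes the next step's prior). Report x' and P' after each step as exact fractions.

step 0: x̄ = F·x = [-5, -4, 2]
step 0: P̄ = F·P·Fᵀ + Q = [53 -4 -48; -4 33 25; -48 25 65]
step 0: y = z − H·x̄ = [-22]
step 0: S = H·P̄·Hᵀ + R = [482]
step 0: K = P̄·Hᵀ·S⁻¹ = [-137/482; -45/482; 103/482]
step 0: x' = x̄ + K·y = [302/241, -469/241, -651/241]
step 0: P' = (I − K·H)·P̄ = [6777/482 -8093/482 -9025/482; -8093/482 13881/482 16685/482; -9025/482 16685/482 20721/482]
step 1: x̄ = F·x = [-1818/241, -1542/241, 578/241]
step 1: P̄ = F·P·Fᵀ + Q = [93699/241 69364/241 -34901/241; 69364/241 74893/241 -10305/241; -34901/241 -10305/241 49771/482]
step 1: y = z − H·x̄ = [-8323/241]
step 1: S = H·P̄·Hᵀ + R = [1547690/241]
step 1: K = P̄·Hᵀ·S⁻¹ = [-371593/1547690; -314653/1547690; 115587/1547690]
step 1: x' = x̄ + K·y = [1157959/1547690, 963979/1547690, -279941/1547690]
step 1: P' = (I − K·H)·P̄ = [28778621/1547690 -39704909/1547690 -45911239/1547690; -39704909/1547690 70143721/1547690 84733821/1547690; -45911239/1547690 84733821/1547690 52188143/773845]

step 0: x' = [302/241, -469/241, -651/241], P' = [6777/482 -8093/482 -9025/482; -8093/482 13881/482 16685/482; -9025/482 16685/482 20721/482]
step 1: x' = [1157959/1547690, 963979/1547690, -279941/1547690], P' = [28778621/1547690 -39704909/1547690 -45911239/1547690; -39704909/1547690 70143721/1547690 84733821/1547690; -45911239/1547690 84733821/1547690 52188143/773845]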